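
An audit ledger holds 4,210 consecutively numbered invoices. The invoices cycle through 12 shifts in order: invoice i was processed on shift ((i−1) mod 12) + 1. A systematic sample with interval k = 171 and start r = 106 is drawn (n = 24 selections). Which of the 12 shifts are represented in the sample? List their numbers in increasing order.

1, 4, 7, 10

Consecutive selections differ by k = 171, so their shift numbers differ by 171 mod 12 = 3.
gcd(171, 12) = 3, so the sample visits 12/3 = 4 distinct residues mod 12.
Start 106 is shift 10; the shifts hit are 1, 4, 7, 10.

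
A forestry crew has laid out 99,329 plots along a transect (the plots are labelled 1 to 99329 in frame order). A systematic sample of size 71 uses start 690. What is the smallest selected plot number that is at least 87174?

k = 99329/71 = 1399
Steps past start: ⌈(87174 − 690)/1399⌉ = ⌈86484/1399⌉ = 62
Selected plot: 690 + 62×1399 = 87428

87428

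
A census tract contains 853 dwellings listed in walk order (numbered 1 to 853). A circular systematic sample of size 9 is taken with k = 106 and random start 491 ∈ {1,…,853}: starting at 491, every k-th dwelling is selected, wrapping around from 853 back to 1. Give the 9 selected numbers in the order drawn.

491, 597, 703, 809, 62, 168, 274, 380, 486

Selection 1: 491
Selection 2: 491 + 106 = 597
Selection 3: 597 + 106 = 703
Selection 4: 703 + 106 = 809
Selection 5: 809 + 106 = 915 → 915 − 853 = 62
Selection 6: 62 + 106 = 168
Selection 7: 168 + 106 = 274
Selection 8: 274 + 106 = 380
Selection 9: 380 + 106 = 486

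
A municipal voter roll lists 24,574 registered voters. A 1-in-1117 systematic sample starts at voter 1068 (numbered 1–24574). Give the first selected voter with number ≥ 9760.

k = 1117
Steps past start: ⌈(9760 − 1068)/1117⌉ = ⌈8692/1117⌉ = 8
Selected voter: 1068 + 8×1117 = 10004

10004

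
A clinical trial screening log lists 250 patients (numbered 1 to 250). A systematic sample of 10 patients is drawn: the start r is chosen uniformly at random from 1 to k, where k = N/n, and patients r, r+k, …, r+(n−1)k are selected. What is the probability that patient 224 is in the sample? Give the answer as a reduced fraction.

1/25

k = 250/10 = 25.
Patient 224 is selected iff r ≡ 224 (mod 25); exactly one such r in {1,…,25}.
Inclusion probability = 1/25.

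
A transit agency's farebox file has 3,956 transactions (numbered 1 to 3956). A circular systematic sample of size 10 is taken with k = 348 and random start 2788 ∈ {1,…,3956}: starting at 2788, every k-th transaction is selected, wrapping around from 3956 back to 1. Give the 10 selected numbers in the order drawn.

Selection 1: 2788
Selection 2: 2788 + 348 = 3136
Selection 3: 3136 + 348 = 3484
Selection 4: 3484 + 348 = 3832
Selection 5: 3832 + 348 = 4180 → 4180 − 3956 = 224
Selection 6: 224 + 348 = 572
Selection 7: 572 + 348 = 920
Selection 8: 920 + 348 = 1268
Selection 9: 1268 + 348 = 1616
Selection 10: 1616 + 348 = 1964

2788, 3136, 3484, 3832, 224, 572, 920, 1268, 1616, 1964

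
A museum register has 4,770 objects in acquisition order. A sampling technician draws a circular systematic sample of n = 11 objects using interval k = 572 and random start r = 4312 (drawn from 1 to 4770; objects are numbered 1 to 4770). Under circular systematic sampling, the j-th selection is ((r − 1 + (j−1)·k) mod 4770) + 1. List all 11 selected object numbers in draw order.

Selection 1: 4312
Selection 2: 4312 + 572 = 4884 → 4884 − 4770 = 114
Selection 3: 114 + 572 = 686
Selection 4: 686 + 572 = 1258
Selection 5: 1258 + 572 = 1830
Selection 6: 1830 + 572 = 2402
Selection 7: 2402 + 572 = 2974
Selection 8: 2974 + 572 = 3546
Selection 9: 3546 + 572 = 4118
Selection 10: 4118 + 572 = 4690
Selection 11: 4690 + 572 = 5262 → 5262 − 4770 = 492

4312, 114, 686, 1258, 1830, 2402, 2974, 3546, 4118, 4690, 492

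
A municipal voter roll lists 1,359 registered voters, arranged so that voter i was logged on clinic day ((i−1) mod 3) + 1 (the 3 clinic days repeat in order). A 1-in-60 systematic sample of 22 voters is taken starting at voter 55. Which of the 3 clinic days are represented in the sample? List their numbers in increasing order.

1

Consecutive selections differ by k = 60, so their clinic day numbers differ by 60 mod 3 = 0.
gcd(60, 3) = 3, so the sample visits 3/3 = 1 distinct residues mod 3.
Start 55 is clinic day 1; the clinic days hit are 1.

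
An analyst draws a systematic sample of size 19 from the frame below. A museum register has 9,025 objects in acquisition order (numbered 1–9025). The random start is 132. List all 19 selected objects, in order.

k = N/n = 9025/19 = 475
object 1: 132
object 2: 132 + 475 = 607
object 3: 607 + 475 = 1082
object 4: 1082 + 475 = 1557
object 5: 1557 + 475 = 2032
object 6: 2032 + 475 = 2507
object 7: 2507 + 475 = 2982
object 8: 2982 + 475 = 3457
object 9: 3457 + 475 = 3932
object 10: 3932 + 475 = 4407
object 11: 4407 + 475 = 4882
object 12: 4882 + 475 = 5357
object 13: 5357 + 475 = 5832
object 14: 5832 + 475 = 6307
object 15: 6307 + 475 = 6782
object 16: 6782 + 475 = 7257
object 17: 7257 + 475 = 7732
object 18: 7732 + 475 = 8207
object 19: 8207 + 475 = 8682

132, 607, 1082, 1557, 2032, 2507, 2982, 3457, 3932, 4407, 4882, 5357, 5832, 6307, 6782, 7257, 7732, 8207, 8682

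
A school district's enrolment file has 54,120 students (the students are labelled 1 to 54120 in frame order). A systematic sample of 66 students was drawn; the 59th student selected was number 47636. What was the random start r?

76

k = 54120/66 = 820
r = 47636 − (59−1)×820 = 47636 − 47560 = 76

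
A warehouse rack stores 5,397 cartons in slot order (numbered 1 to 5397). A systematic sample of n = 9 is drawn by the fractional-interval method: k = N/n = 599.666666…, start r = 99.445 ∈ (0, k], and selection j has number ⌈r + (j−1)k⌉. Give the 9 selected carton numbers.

j=1: r + 0k = 99.445 → ⌈·⌉ = 100
j=2: r + 1k = 699.111666… → ⌈·⌉ = 700
j=3: r + 2k = 1298.778333… → ⌈·⌉ = 1299
j=4: r + 3k = 1898.445 → ⌈·⌉ = 1899
j=5: r + 4k = 2498.111666… → ⌈·⌉ = 2499
j=6: r + 5k = 3097.778333… → ⌈·⌉ = 3098
j=7: r + 6k = 3697.445 → ⌈·⌉ = 3698
j=8: r + 7k = 4297.111666… → ⌈·⌉ = 4298
j=9: r + 8k = 4896.778333… → ⌈·⌉ = 4897

100, 700, 1299, 1899, 2499, 3098, 3698, 4298, 4897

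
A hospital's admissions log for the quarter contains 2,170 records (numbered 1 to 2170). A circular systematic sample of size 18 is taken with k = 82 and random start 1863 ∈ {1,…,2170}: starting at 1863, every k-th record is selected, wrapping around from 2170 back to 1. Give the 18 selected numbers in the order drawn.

1863, 1945, 2027, 2109, 21, 103, 185, 267, 349, 431, 513, 595, 677, 759, 841, 923, 1005, 1087

Selection 1: 1863
Selection 2: 1863 + 82 = 1945
Selection 3: 1945 + 82 = 2027
Selection 4: 2027 + 82 = 2109
Selection 5: 2109 + 82 = 2191 → 2191 − 2170 = 21
Selection 6: 21 + 82 = 103
Selection 7: 103 + 82 = 185
Selection 8: 185 + 82 = 267
Selection 9: 267 + 82 = 349
Selection 10: 349 + 82 = 431
Selection 11: 431 + 82 = 513
Selection 12: 513 + 82 = 595
Selection 13: 595 + 82 = 677
Selection 14: 677 + 82 = 759
Selection 15: 759 + 82 = 841
Selection 16: 841 + 82 = 923
Selection 17: 923 + 82 = 1005
Selection 18: 1005 + 82 = 1087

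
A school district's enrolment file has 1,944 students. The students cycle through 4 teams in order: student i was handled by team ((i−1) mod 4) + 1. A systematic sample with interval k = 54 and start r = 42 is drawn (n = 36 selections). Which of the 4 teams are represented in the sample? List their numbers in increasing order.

Consecutive selections differ by k = 54, so their team numbers differ by 54 mod 4 = 2.
gcd(54, 4) = 2, so the sample visits 4/2 = 2 distinct residues mod 4.
Start 42 is team 2; the teams hit are 2, 4.

2, 4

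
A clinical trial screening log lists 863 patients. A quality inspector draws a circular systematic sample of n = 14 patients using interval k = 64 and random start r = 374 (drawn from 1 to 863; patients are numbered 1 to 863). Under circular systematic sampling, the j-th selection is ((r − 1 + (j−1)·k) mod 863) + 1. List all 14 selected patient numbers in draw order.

Selection 1: 374
Selection 2: 374 + 64 = 438
Selection 3: 438 + 64 = 502
Selection 4: 502 + 64 = 566
Selection 5: 566 + 64 = 630
Selection 6: 630 + 64 = 694
Selection 7: 694 + 64 = 758
Selection 8: 758 + 64 = 822
Selection 9: 822 + 64 = 886 → 886 − 863 = 23
Selection 10: 23 + 64 = 87
Selection 11: 87 + 64 = 151
Selection 12: 151 + 64 = 215
Selection 13: 215 + 64 = 279
Selection 14: 279 + 64 = 343

374, 438, 502, 566, 630, 694, 758, 822, 23, 87, 151, 215, 279, 343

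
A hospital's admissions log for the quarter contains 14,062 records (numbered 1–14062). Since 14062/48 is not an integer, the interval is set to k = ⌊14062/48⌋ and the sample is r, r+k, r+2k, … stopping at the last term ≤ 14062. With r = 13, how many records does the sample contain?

k = ⌊14062/48⌋ = 292
Achieved size = ⌊(14062 − 13)/292⌋ + 1 = ⌊14049/292⌋ + 1 = 48 + 1 = 49
(last selection: 13 + 48×292 = 14029 ≤ 14062; next would be 14321 > 14062)

49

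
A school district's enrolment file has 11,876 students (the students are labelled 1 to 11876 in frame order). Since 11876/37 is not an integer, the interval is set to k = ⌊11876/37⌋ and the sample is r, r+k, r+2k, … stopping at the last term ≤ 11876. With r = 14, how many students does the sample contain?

38

k = ⌊11876/37⌋ = 320
Achieved size = ⌊(11876 − 14)/320⌋ + 1 = ⌊11862/320⌋ + 1 = 37 + 1 = 38
(last selection: 14 + 37×320 = 11854 ≤ 11876; next would be 12174 > 11876)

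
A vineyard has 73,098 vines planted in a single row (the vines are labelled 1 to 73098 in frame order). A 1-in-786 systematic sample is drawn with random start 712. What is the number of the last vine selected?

73024

k = 786
93rd selection = r + (93−1)·k = 712 + 92×786 = 712 + 72312 = 73024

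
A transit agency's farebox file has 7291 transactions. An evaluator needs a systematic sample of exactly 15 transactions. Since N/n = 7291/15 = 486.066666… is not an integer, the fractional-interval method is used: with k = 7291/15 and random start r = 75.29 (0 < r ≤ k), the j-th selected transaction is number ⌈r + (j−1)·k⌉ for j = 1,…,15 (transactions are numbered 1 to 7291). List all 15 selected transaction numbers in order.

j=1: r + 0k = 75.29 → ⌈·⌉ = 76
j=2: r + 1k = 561.356666… → ⌈·⌉ = 562
j=3: r + 2k = 1047.423333… → ⌈·⌉ = 1048
j=4: r + 3k = 1533.49 → ⌈·⌉ = 1534
j=5: r + 4k = 2019.556666… → ⌈·⌉ = 2020
j=6: r + 5k = 2505.623333… → ⌈·⌉ = 2506
j=7: r + 6k = 2991.69 → ⌈·⌉ = 2992
j=8: r + 7k = 3477.756666… → ⌈·⌉ = 3478
j=9: r + 8k = 3963.823333… → ⌈·⌉ = 3964
j=10: r + 9k = 4449.89 → ⌈·⌉ = 4450
j=11: r + 10k = 4935.956666… → ⌈·⌉ = 4936
j=12: r + 11k = 5422.023333… → ⌈·⌉ = 5423
j=13: r + 12k = 5908.09 → ⌈·⌉ = 5909
j=14: r + 13k = 6394.156666… → ⌈·⌉ = 6395
j=15: r + 14k = 6880.223333… → ⌈·⌉ = 6881

76, 562, 1048, 1534, 2020, 2506, 2992, 3478, 3964, 4450, 4936, 5423, 5909, 6395, 6881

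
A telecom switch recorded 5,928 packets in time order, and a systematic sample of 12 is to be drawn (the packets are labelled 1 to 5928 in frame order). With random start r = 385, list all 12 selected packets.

k = N/n = 5928/12 = 494
packet 1: 385
packet 2: 385 + 494 = 879
packet 3: 879 + 494 = 1373
packet 4: 1373 + 494 = 1867
packet 5: 1867 + 494 = 2361
packet 6: 2361 + 494 = 2855
packet 7: 2855 + 494 = 3349
packet 8: 3349 + 494 = 3843
packet 9: 3843 + 494 = 4337
packet 10: 4337 + 494 = 4831
packet 11: 4831 + 494 = 5325
packet 12: 5325 + 494 = 5819

385, 879, 1373, 1867, 2361, 2855, 3349, 3843, 4337, 4831, 5325, 5819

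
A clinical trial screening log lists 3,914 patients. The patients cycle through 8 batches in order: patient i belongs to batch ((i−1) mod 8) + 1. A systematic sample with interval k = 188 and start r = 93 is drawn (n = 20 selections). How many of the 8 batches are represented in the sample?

Consecutive selections differ by k = 188, so their batch numbers differ by 188 mod 8 = 4.
gcd(188, 8) = 4, so the sample visits 8/4 = 2 distinct residues mod 8.
Start 93 is batch 5; the batches hit are 1, 5.

2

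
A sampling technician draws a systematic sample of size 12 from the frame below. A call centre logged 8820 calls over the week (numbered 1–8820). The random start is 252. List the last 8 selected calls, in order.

3192, 3927, 4662, 5397, 6132, 6867, 7602, 8337

k = N/n = 8820/12 = 735
5th selection = 252 + 4×735 = 3192
6th: 3192 + 735 = 3927
7th: 3927 + 735 = 4662
8th: 4662 + 735 = 5397
9th: 5397 + 735 = 6132
10th: 6132 + 735 = 6867
11th: 6867 + 735 = 7602
12th: 7602 + 735 = 8337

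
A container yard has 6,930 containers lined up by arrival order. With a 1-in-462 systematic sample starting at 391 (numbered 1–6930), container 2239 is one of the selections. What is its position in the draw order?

k = 462
position = (2239 − 391)/462 + 1 = 1848/462 + 1 = 4 + 1 = 5

5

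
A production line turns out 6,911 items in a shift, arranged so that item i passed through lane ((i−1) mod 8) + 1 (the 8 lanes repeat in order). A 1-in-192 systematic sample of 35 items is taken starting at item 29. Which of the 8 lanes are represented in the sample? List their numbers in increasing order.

Consecutive selections differ by k = 192, so their lane numbers differ by 192 mod 8 = 0.
gcd(192, 8) = 8, so the sample visits 8/8 = 1 distinct residues mod 8.
Start 29 is lane 5; the lanes hit are 5.

5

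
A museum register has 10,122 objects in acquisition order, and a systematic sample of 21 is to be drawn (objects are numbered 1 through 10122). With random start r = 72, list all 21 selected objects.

72, 554, 1036, 1518, 2000, 2482, 2964, 3446, 3928, 4410, 4892, 5374, 5856, 6338, 6820, 7302, 7784, 8266, 8748, 9230, 9712

k = N/n = 10122/21 = 482
object 1: 72
object 2: 72 + 482 = 554
object 3: 554 + 482 = 1036
object 4: 1036 + 482 = 1518
object 5: 1518 + 482 = 2000
object 6: 2000 + 482 = 2482
object 7: 2482 + 482 = 2964
object 8: 2964 + 482 = 3446
object 9: 3446 + 482 = 3928
object 10: 3928 + 482 = 4410
object 11: 4410 + 482 = 4892
object 12: 4892 + 482 = 5374
object 13: 5374 + 482 = 5856
object 14: 5856 + 482 = 6338
object 15: 6338 + 482 = 6820
object 16: 6820 + 482 = 7302
object 17: 7302 + 482 = 7784
object 18: 7784 + 482 = 8266
object 19: 8266 + 482 = 8748
object 20: 8748 + 482 = 9230
object 21: 9230 + 482 = 9712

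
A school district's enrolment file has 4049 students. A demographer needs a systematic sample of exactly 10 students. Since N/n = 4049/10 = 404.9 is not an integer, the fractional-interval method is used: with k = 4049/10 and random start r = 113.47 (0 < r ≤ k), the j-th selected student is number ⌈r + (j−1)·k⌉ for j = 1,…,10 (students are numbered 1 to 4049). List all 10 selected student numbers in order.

j=1: r + 0k = 113.47 → ⌈·⌉ = 114
j=2: r + 1k = 518.37 → ⌈·⌉ = 519
j=3: r + 2k = 923.27 → ⌈·⌉ = 924
j=4: r + 3k = 1328.17 → ⌈·⌉ = 1329
j=5: r + 4k = 1733.07 → ⌈·⌉ = 1734
j=6: r + 5k = 2137.97 → ⌈·⌉ = 2138
j=7: r + 6k = 2542.87 → ⌈·⌉ = 2543
j=8: r + 7k = 2947.77 → ⌈·⌉ = 2948
j=9: r + 8k = 3352.67 → ⌈·⌉ = 3353
j=10: r + 9k = 3757.57 → ⌈·⌉ = 3758

114, 519, 924, 1329, 1734, 2138, 2543, 2948, 3353, 3758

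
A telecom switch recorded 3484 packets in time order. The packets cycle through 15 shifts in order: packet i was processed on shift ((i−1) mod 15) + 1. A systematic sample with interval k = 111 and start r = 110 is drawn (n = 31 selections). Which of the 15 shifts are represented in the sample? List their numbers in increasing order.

Consecutive selections differ by k = 111, so their shift numbers differ by 111 mod 15 = 6.
gcd(111, 15) = 3, so the sample visits 15/3 = 5 distinct residues mod 15.
Start 110 is shift 5; the shifts hit are 2, 5, 8, 11, 14.

2, 5, 8, 11, 14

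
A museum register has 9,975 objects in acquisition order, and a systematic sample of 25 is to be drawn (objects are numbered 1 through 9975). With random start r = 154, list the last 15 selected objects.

k = N/n = 9975/25 = 399
11th selection = 154 + 10×399 = 4144
12th: 4144 + 399 = 4543
13th: 4543 + 399 = 4942
14th: 4942 + 399 = 5341
15th: 5341 + 399 = 5740
16th: 5740 + 399 = 6139
17th: 6139 + 399 = 6538
18th: 6538 + 399 = 6937
19th: 6937 + 399 = 7336
20th: 7336 + 399 = 7735
21st: 7735 + 399 = 8134
22nd: 8134 + 399 = 8533
23rd: 8533 + 399 = 8932
24th: 8932 + 399 = 9331
25th: 9331 + 399 = 9730

4144, 4543, 4942, 5341, 5740, 6139, 6538, 6937, 7336, 7735, 8134, 8533, 8932, 9331, 9730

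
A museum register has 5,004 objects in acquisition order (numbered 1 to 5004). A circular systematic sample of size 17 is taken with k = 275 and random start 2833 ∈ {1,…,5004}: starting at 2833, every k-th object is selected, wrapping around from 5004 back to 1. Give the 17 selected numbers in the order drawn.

2833, 3108, 3383, 3658, 3933, 4208, 4483, 4758, 29, 304, 579, 854, 1129, 1404, 1679, 1954, 2229

Selection 1: 2833
Selection 2: 2833 + 275 = 3108
Selection 3: 3108 + 275 = 3383
Selection 4: 3383 + 275 = 3658
Selection 5: 3658 + 275 = 3933
Selection 6: 3933 + 275 = 4208
Selection 7: 4208 + 275 = 4483
Selection 8: 4483 + 275 = 4758
Selection 9: 4758 + 275 = 5033 → 5033 − 5004 = 29
Selection 10: 29 + 275 = 304
Selection 11: 304 + 275 = 579
Selection 12: 579 + 275 = 854
Selection 13: 854 + 275 = 1129
Selection 14: 1129 + 275 = 1404
Selection 15: 1404 + 275 = 1679
Selection 16: 1679 + 275 = 1954
Selection 17: 1954 + 275 = 2229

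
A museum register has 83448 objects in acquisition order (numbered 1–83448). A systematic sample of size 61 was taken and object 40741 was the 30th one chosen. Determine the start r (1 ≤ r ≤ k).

1069

k = 83448/61 = 1368
r = 40741 − (30−1)×1368 = 40741 − 39672 = 1069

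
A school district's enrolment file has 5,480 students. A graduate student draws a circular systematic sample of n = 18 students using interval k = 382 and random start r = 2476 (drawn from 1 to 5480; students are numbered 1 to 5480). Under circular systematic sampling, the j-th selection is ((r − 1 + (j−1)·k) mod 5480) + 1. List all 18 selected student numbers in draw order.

Selection 1: 2476
Selection 2: 2476 + 382 = 2858
Selection 3: 2858 + 382 = 3240
Selection 4: 3240 + 382 = 3622
Selection 5: 3622 + 382 = 4004
Selection 6: 4004 + 382 = 4386
Selection 7: 4386 + 382 = 4768
Selection 8: 4768 + 382 = 5150
Selection 9: 5150 + 382 = 5532 → 5532 − 5480 = 52
Selection 10: 52 + 382 = 434
Selection 11: 434 + 382 = 816
Selection 12: 816 + 382 = 1198
Selection 13: 1198 + 382 = 1580
Selection 14: 1580 + 382 = 1962
Selection 15: 1962 + 382 = 2344
Selection 16: 2344 + 382 = 2726
Selection 17: 2726 + 382 = 3108
Selection 18: 3108 + 382 = 3490

2476, 2858, 3240, 3622, 4004, 4386, 4768, 5150, 52, 434, 816, 1198, 1580, 1962, 2344, 2726, 3108, 3490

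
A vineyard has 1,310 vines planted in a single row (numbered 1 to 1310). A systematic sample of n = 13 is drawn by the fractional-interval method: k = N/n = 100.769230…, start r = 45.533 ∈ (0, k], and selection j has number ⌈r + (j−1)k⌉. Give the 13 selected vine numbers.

46, 147, 248, 348, 449, 550, 651, 751, 852, 953, 1054, 1154, 1255

j=1: r + 0k = 45.533 → ⌈·⌉ = 46
j=2: r + 1k = 146.302230… → ⌈·⌉ = 147
j=3: r + 2k = 247.071461… → ⌈·⌉ = 248
j=4: r + 3k = 347.840692… → ⌈·⌉ = 348
j=5: r + 4k = 448.609923… → ⌈·⌉ = 449
j=6: r + 5k = 549.379153… → ⌈·⌉ = 550
j=7: r + 6k = 650.148384… → ⌈·⌉ = 651
j=8: r + 7k = 750.917615… → ⌈·⌉ = 751
j=9: r + 8k = 851.686846… → ⌈·⌉ = 852
j=10: r + 9k = 952.456076… → ⌈·⌉ = 953
j=11: r + 10k = 1053.225307… → ⌈·⌉ = 1054
j=12: r + 11k = 1153.994538… → ⌈·⌉ = 1154
j=13: r + 12k = 1254.763769… → ⌈·⌉ = 1255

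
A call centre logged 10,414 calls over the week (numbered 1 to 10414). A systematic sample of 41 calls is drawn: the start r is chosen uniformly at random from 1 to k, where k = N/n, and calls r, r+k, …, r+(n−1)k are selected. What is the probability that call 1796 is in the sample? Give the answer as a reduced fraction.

1/254

k = 10414/41 = 254.
Call 1796 is selected iff r ≡ 1796 (mod 254); exactly one such r in {1,…,254}.
Inclusion probability = 1/254.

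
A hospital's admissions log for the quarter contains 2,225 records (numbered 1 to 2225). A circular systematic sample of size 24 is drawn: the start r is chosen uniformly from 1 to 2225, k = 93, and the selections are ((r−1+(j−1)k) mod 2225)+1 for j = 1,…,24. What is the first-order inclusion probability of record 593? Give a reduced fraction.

24/2225

For each position j, as r ranges over 1…2225 the j-th selection hits every record exactly once, so record 593 is selected for exactly 24 of the 2225 starts.
Inclusion probability = 24/2225.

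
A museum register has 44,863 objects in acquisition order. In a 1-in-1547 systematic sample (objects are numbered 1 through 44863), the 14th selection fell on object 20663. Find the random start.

552

k = 1547
r = 20663 − (14−1)×1547 = 20663 − 20111 = 552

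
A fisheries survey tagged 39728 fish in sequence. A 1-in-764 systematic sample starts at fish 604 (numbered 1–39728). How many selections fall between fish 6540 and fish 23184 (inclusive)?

22

k = 764
First selection ≥ 6540: 604 + ⌈(6540−604)/764⌉·764 = 604 + 8×764 = 6716
Last selection ≤ 23184: 604 + ⌊(23184−604)/764⌋·764 = 604 + 29×764 = 22760
Count = 29 − 8 + 1 = 22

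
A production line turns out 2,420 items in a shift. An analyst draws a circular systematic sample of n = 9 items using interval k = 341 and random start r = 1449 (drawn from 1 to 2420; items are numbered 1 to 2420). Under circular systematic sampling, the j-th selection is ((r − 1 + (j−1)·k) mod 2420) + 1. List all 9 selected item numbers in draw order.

Selection 1: 1449
Selection 2: 1449 + 341 = 1790
Selection 3: 1790 + 341 = 2131
Selection 4: 2131 + 341 = 2472 → 2472 − 2420 = 52
Selection 5: 52 + 341 = 393
Selection 6: 393 + 341 = 734
Selection 7: 734 + 341 = 1075
Selection 8: 1075 + 341 = 1416
Selection 9: 1416 + 341 = 1757

1449, 1790, 2131, 52, 393, 734, 1075, 1416, 1757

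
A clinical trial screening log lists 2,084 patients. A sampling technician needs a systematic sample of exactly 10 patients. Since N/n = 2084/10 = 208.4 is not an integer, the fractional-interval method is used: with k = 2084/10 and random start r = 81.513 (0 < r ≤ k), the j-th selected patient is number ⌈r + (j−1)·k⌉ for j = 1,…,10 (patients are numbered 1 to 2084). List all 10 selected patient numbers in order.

j=1: r + 0k = 81.513 → ⌈·⌉ = 82
j=2: r + 1k = 289.913 → ⌈·⌉ = 290
j=3: r + 2k = 498.313 → ⌈·⌉ = 499
j=4: r + 3k = 706.713 → ⌈·⌉ = 707
j=5: r + 4k = 915.113 → ⌈·⌉ = 916
j=6: r + 5k = 1123.513 → ⌈·⌉ = 1124
j=7: r + 6k = 1331.913 → ⌈·⌉ = 1332
j=8: r + 7k = 1540.313 → ⌈·⌉ = 1541
j=9: r + 8k = 1748.713 → ⌈·⌉ = 1749
j=10: r + 9k = 1957.113 → ⌈·⌉ = 1958

82, 290, 499, 707, 916, 1124, 1332, 1541, 1749, 1958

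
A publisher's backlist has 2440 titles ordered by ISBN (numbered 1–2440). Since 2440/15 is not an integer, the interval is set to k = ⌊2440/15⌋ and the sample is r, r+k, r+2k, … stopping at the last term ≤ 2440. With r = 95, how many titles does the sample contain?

15

k = ⌊2440/15⌋ = 162
Achieved size = ⌊(2440 − 95)/162⌋ + 1 = ⌊2345/162⌋ + 1 = 14 + 1 = 15
(last selection: 95 + 14×162 = 2363 ≤ 2440; next would be 2525 > 2440)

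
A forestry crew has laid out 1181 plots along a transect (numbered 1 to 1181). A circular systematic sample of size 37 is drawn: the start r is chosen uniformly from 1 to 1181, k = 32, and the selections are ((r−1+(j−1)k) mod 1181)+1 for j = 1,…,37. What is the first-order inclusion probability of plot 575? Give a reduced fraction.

For each position j, as r ranges over 1…1181 the j-th selection hits every plot exactly once, so plot 575 is selected for exactly 37 of the 1181 starts.
Inclusion probability = 37/1181.

37/1181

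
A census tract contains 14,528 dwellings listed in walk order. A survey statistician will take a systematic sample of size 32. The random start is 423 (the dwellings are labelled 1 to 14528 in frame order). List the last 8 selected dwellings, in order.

11319, 11773, 12227, 12681, 13135, 13589, 14043, 14497

k = N/n = 14528/32 = 454
25th selection = 423 + 24×454 = 11319
26th: 11319 + 454 = 11773
27th: 11773 + 454 = 12227
28th: 12227 + 454 = 12681
29th: 12681 + 454 = 13135
30th: 13135 + 454 = 13589
31st: 13589 + 454 = 14043
32nd: 14043 + 454 = 14497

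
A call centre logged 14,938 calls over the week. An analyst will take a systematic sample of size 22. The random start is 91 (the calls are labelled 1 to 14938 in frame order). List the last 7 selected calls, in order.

10276, 10955, 11634, 12313, 12992, 13671, 14350

k = N/n = 14938/22 = 679
16th selection = 91 + 15×679 = 10276
17th: 10276 + 679 = 10955
18th: 10955 + 679 = 11634
19th: 11634 + 679 = 12313
20th: 12313 + 679 = 12992
21st: 12992 + 679 = 13671
22nd: 13671 + 679 = 14350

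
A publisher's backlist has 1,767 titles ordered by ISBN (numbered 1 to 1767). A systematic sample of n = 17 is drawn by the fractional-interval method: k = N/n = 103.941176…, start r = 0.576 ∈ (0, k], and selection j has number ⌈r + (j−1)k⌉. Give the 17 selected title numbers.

1, 105, 209, 313, 417, 521, 625, 729, 833, 937, 1040, 1144, 1248, 1352, 1456, 1560, 1664

j=1: r + 0k = 0.576 → ⌈·⌉ = 1
j=2: r + 1k = 104.517176… → ⌈·⌉ = 105
j=3: r + 2k = 208.458352… → ⌈·⌉ = 209
j=4: r + 3k = 312.399529… → ⌈·⌉ = 313
j=5: r + 4k = 416.340705… → ⌈·⌉ = 417
j=6: r + 5k = 520.281882… → ⌈·⌉ = 521
j=7: r + 6k = 624.223058… → ⌈·⌉ = 625
j=8: r + 7k = 728.164235… → ⌈·⌉ = 729
j=9: r + 8k = 832.105411… → ⌈·⌉ = 833
j=10: r + 9k = 936.046588… → ⌈·⌉ = 937
j=11: r + 10k = 1039.987764… → ⌈·⌉ = 1040
j=12: r + 11k = 1143.928941… → ⌈·⌉ = 1144
j=13: r + 12k = 1247.870117… → ⌈·⌉ = 1248
j=14: r + 13k = 1351.811294… → ⌈·⌉ = 1352
j=15: r + 14k = 1455.752470… → ⌈·⌉ = 1456
j=16: r + 15k = 1559.693647… → ⌈·⌉ = 1560
j=17: r + 16k = 1663.634823… → ⌈·⌉ = 1664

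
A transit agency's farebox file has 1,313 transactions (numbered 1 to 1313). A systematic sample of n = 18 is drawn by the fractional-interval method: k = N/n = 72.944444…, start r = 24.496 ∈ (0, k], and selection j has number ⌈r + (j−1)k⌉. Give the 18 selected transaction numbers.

25, 98, 171, 244, 317, 390, 463, 536, 609, 681, 754, 827, 900, 973, 1046, 1119, 1192, 1265

j=1: r + 0k = 24.496 → ⌈·⌉ = 25
j=2: r + 1k = 97.440444… → ⌈·⌉ = 98
j=3: r + 2k = 170.384888… → ⌈·⌉ = 171
j=4: r + 3k = 243.329333… → ⌈·⌉ = 244
j=5: r + 4k = 316.273777… → ⌈·⌉ = 317
j=6: r + 5k = 389.218222… → ⌈·⌉ = 390
j=7: r + 6k = 462.162666… → ⌈·⌉ = 463
j=8: r + 7k = 535.107111… → ⌈·⌉ = 536
j=9: r + 8k = 608.051555… → ⌈·⌉ = 609
j=10: r + 9k = 680.996 → ⌈·⌉ = 681
j=11: r + 10k = 753.940444… → ⌈·⌉ = 754
j=12: r + 11k = 826.884888… → ⌈·⌉ = 827
j=13: r + 12k = 899.829333… → ⌈·⌉ = 900
j=14: r + 13k = 972.773777… → ⌈·⌉ = 973
j=15: r + 14k = 1045.718222… → ⌈·⌉ = 1046
j=16: r + 15k = 1118.662666… → ⌈·⌉ = 1119
j=17: r + 16k = 1191.607111… → ⌈·⌉ = 1192
j=18: r + 17k = 1264.551555… → ⌈·⌉ = 1265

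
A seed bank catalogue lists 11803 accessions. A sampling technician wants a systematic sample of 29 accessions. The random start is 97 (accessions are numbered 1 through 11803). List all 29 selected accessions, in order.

97, 504, 911, 1318, 1725, 2132, 2539, 2946, 3353, 3760, 4167, 4574, 4981, 5388, 5795, 6202, 6609, 7016, 7423, 7830, 8237, 8644, 9051, 9458, 9865, 10272, 10679, 11086, 11493

k = N/n = 11803/29 = 407
accession 1: 97
accession 2: 97 + 407 = 504
accession 3: 504 + 407 = 911
accession 4: 911 + 407 = 1318
accession 5: 1318 + 407 = 1725
accession 6: 1725 + 407 = 2132
accession 7: 2132 + 407 = 2539
accession 8: 2539 + 407 = 2946
accession 9: 2946 + 407 = 3353
accession 10: 3353 + 407 = 3760
accession 11: 3760 + 407 = 4167
accession 12: 4167 + 407 = 4574
accession 13: 4574 + 407 = 4981
accession 14: 4981 + 407 = 5388
accession 15: 5388 + 407 = 5795
accession 16: 5795 + 407 = 6202
accession 17: 6202 + 407 = 6609
accession 18: 6609 + 407 = 7016
accession 19: 7016 + 407 = 7423
accession 20: 7423 + 407 = 7830
accession 21: 7830 + 407 = 8237
accession 22: 8237 + 407 = 8644
accession 23: 8644 + 407 = 9051
accession 24: 9051 + 407 = 9458
accession 25: 9458 + 407 = 9865
accession 26: 9865 + 407 = 10272
accession 27: 10272 + 407 = 10679
accession 28: 10679 + 407 = 11086
accession 29: 11086 + 407 = 11493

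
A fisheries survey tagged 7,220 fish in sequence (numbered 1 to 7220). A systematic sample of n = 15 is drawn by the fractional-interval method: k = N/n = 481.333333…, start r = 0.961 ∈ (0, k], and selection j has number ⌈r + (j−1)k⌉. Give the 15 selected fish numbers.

1, 483, 964, 1445, 1927, 2408, 2889, 3371, 3852, 4333, 4815, 5296, 5777, 6259, 6740

j=1: r + 0k = 0.961 → ⌈·⌉ = 1
j=2: r + 1k = 482.294333… → ⌈·⌉ = 483
j=3: r + 2k = 963.627666… → ⌈·⌉ = 964
j=4: r + 3k = 1444.961 → ⌈·⌉ = 1445
j=5: r + 4k = 1926.294333… → ⌈·⌉ = 1927
j=6: r + 5k = 2407.627666… → ⌈·⌉ = 2408
j=7: r + 6k = 2888.961 → ⌈·⌉ = 2889
j=8: r + 7k = 3370.294333… → ⌈·⌉ = 3371
j=9: r + 8k = 3851.627666… → ⌈·⌉ = 3852
j=10: r + 9k = 4332.961 → ⌈·⌉ = 4333
j=11: r + 10k = 4814.294333… → ⌈·⌉ = 4815
j=12: r + 11k = 5295.627666… → ⌈·⌉ = 5296
j=13: r + 12k = 5776.961 → ⌈·⌉ = 5777
j=14: r + 13k = 6258.294333… → ⌈·⌉ = 6259
j=15: r + 14k = 6739.627666… → ⌈·⌉ = 6740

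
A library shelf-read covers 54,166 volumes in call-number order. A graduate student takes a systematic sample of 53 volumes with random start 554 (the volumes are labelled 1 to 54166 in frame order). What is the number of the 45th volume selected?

45522

k = 54166/53 = 1022
45th selection = r + (45−1)·k = 554 + 44×1022 = 554 + 44968 = 45522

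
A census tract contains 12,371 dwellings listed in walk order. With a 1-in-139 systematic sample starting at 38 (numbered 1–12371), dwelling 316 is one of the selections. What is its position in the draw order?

k = 139
position = (316 − 38)/139 + 1 = 278/139 + 1 = 2 + 1 = 3

3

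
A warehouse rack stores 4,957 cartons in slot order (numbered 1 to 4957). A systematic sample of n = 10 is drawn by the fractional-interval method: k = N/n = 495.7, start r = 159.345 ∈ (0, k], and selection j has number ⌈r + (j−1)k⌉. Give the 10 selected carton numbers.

j=1: r + 0k = 159.345 → ⌈·⌉ = 160
j=2: r + 1k = 655.045 → ⌈·⌉ = 656
j=3: r + 2k = 1150.745 → ⌈·⌉ = 1151
j=4: r + 3k = 1646.445 → ⌈·⌉ = 1647
j=5: r + 4k = 2142.145 → ⌈·⌉ = 2143
j=6: r + 5k = 2637.845 → ⌈·⌉ = 2638
j=7: r + 6k = 3133.545 → ⌈·⌉ = 3134
j=8: r + 7k = 3629.245 → ⌈·⌉ = 3630
j=9: r + 8k = 4124.945 → ⌈·⌉ = 4125
j=10: r + 9k = 4620.645 → ⌈·⌉ = 4621

160, 656, 1151, 1647, 2143, 2638, 3134, 3630, 4125, 4621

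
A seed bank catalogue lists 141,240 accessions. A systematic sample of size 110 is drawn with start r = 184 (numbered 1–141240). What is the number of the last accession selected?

k = 141240/110 = 1284
110th selection = r + (110−1)·k = 184 + 109×1284 = 184 + 139956 = 140140

140140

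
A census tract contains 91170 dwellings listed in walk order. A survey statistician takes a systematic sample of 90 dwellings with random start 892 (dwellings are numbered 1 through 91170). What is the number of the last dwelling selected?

91049

k = 91170/90 = 1013
90th selection = r + (90−1)·k = 892 + 89×1013 = 892 + 90157 = 91049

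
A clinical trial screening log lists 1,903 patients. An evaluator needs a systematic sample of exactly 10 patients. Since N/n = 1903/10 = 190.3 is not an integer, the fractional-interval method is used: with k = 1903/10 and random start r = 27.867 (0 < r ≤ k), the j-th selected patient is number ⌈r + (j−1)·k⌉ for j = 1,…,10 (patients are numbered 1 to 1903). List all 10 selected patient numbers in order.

28, 219, 409, 599, 790, 980, 1170, 1360, 1551, 1741

j=1: r + 0k = 27.867 → ⌈·⌉ = 28
j=2: r + 1k = 218.167 → ⌈·⌉ = 219
j=3: r + 2k = 408.467 → ⌈·⌉ = 409
j=4: r + 3k = 598.767 → ⌈·⌉ = 599
j=5: r + 4k = 789.067 → ⌈·⌉ = 790
j=6: r + 5k = 979.367 → ⌈·⌉ = 980
j=7: r + 6k = 1169.667 → ⌈·⌉ = 1170
j=8: r + 7k = 1359.967 → ⌈·⌉ = 1360
j=9: r + 8k = 1550.267 → ⌈·⌉ = 1551
j=10: r + 9k = 1740.567 → ⌈·⌉ = 1741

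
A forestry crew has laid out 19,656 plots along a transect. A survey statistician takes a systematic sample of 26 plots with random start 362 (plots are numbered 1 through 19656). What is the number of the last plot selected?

k = 19656/26 = 756
26th selection = r + (26−1)·k = 362 + 25×756 = 362 + 18900 = 19262

19262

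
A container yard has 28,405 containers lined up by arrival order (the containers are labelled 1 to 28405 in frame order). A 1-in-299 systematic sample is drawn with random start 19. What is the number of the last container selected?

k = 299
95th selection = r + (95−1)·k = 19 + 94×299 = 19 + 28106 = 28125

28125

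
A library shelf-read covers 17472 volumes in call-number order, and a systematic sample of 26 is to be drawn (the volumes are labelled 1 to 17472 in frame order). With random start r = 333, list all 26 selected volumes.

k = N/n = 17472/26 = 672
volume 1: 333
volume 2: 333 + 672 = 1005
volume 3: 1005 + 672 = 1677
volume 4: 1677 + 672 = 2349
volume 5: 2349 + 672 = 3021
volume 6: 3021 + 672 = 3693
volume 7: 3693 + 672 = 4365
volume 8: 4365 + 672 = 5037
volume 9: 5037 + 672 = 5709
volume 10: 5709 + 672 = 6381
volume 11: 6381 + 672 = 7053
volume 12: 7053 + 672 = 7725
volume 13: 7725 + 672 = 8397
volume 14: 8397 + 672 = 9069
volume 15: 9069 + 672 = 9741
volume 16: 9741 + 672 = 10413
volume 17: 10413 + 672 = 11085
volume 18: 11085 + 672 = 11757
volume 19: 11757 + 672 = 12429
volume 20: 12429 + 672 = 13101
volume 21: 13101 + 672 = 13773
volume 22: 13773 + 672 = 14445
volume 23: 14445 + 672 = 15117
volume 24: 15117 + 672 = 15789
volume 25: 15789 + 672 = 16461
volume 26: 16461 + 672 = 17133

333, 1005, 1677, 2349, 3021, 3693, 4365, 5037, 5709, 6381, 7053, 7725, 8397, 9069, 9741, 10413, 11085, 11757, 12429, 13101, 13773, 14445, 15117, 15789, 16461, 17133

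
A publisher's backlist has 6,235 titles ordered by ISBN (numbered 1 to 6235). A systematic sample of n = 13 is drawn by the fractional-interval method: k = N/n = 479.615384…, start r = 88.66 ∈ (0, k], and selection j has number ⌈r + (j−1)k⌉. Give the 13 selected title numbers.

89, 569, 1048, 1528, 2008, 2487, 2967, 3446, 3926, 4406, 4885, 5365, 5845

j=1: r + 0k = 88.66 → ⌈·⌉ = 89
j=2: r + 1k = 568.275384… → ⌈·⌉ = 569
j=3: r + 2k = 1047.890769… → ⌈·⌉ = 1048
j=4: r + 3k = 1527.506153… → ⌈·⌉ = 1528
j=5: r + 4k = 2007.121538… → ⌈·⌉ = 2008
j=6: r + 5k = 2486.736923… → ⌈·⌉ = 2487
j=7: r + 6k = 2966.352307… → ⌈·⌉ = 2967
j=8: r + 7k = 3445.967692… → ⌈·⌉ = 3446
j=9: r + 8k = 3925.583076… → ⌈·⌉ = 3926
j=10: r + 9k = 4405.198461… → ⌈·⌉ = 4406
j=11: r + 10k = 4884.813846… → ⌈·⌉ = 4885
j=12: r + 11k = 5364.429230… → ⌈·⌉ = 5365
j=13: r + 12k = 5844.044615… → ⌈·⌉ = 5845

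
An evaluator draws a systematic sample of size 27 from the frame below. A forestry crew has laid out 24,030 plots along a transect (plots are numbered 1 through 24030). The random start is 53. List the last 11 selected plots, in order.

14293, 15183, 16073, 16963, 17853, 18743, 19633, 20523, 21413, 22303, 23193

k = N/n = 24030/27 = 890
17th selection = 53 + 16×890 = 14293
18th: 14293 + 890 = 15183
19th: 15183 + 890 = 16073
20th: 16073 + 890 = 16963
21st: 16963 + 890 = 17853
22nd: 17853 + 890 = 18743
23rd: 18743 + 890 = 19633
24th: 19633 + 890 = 20523
25th: 20523 + 890 = 21413
26th: 21413 + 890 = 22303
27th: 22303 + 890 = 23193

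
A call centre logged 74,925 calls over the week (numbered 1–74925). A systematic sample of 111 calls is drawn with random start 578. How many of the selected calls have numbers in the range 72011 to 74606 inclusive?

4

k = 74925/111 = 675
First selection ≥ 72011: 578 + ⌈(72011−578)/675⌉·675 = 578 + 106×675 = 72128
Last selection ≤ 74606: 578 + ⌊(74606−578)/675⌋·675 = 578 + 109×675 = 74153
Count = 109 − 106 + 1 = 4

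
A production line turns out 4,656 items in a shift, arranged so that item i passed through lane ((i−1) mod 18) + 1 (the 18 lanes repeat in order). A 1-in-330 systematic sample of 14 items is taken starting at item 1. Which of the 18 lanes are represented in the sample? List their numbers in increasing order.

Consecutive selections differ by k = 330, so their lane numbers differ by 330 mod 18 = 6.
gcd(330, 18) = 6, so the sample visits 18/6 = 3 distinct residues mod 18.
Start 1 is lane 1; the lanes hit are 1, 7, 13.

1, 7, 13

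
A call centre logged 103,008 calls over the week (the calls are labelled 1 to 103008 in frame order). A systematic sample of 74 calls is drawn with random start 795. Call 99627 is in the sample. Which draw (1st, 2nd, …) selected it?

72

k = 103008/74 = 1392
position = (99627 − 795)/1392 + 1 = 98832/1392 + 1 = 71 + 1 = 72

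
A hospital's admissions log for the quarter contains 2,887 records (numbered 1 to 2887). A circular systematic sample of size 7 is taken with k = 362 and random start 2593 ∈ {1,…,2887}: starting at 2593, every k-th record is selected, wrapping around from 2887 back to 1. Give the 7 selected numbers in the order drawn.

Selection 1: 2593
Selection 2: 2593 + 362 = 2955 → 2955 − 2887 = 68
Selection 3: 68 + 362 = 430
Selection 4: 430 + 362 = 792
Selection 5: 792 + 362 = 1154
Selection 6: 1154 + 362 = 1516
Selection 7: 1516 + 362 = 1878

2593, 68, 430, 792, 1154, 1516, 1878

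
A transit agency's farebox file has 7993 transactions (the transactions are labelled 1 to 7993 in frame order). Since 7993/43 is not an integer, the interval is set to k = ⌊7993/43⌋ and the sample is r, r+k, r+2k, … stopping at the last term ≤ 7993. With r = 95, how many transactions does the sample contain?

k = ⌊7993/43⌋ = 185
Achieved size = ⌊(7993 − 95)/185⌋ + 1 = ⌊7898/185⌋ + 1 = 42 + 1 = 43
(last selection: 95 + 42×185 = 7865 ≤ 7993; next would be 8050 > 7993)

43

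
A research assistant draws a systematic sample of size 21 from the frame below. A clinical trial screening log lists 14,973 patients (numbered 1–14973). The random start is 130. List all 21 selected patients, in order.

130, 843, 1556, 2269, 2982, 3695, 4408, 5121, 5834, 6547, 7260, 7973, 8686, 9399, 10112, 10825, 11538, 12251, 12964, 13677, 14390

k = N/n = 14973/21 = 713
patient 1: 130
patient 2: 130 + 713 = 843
patient 3: 843 + 713 = 1556
patient 4: 1556 + 713 = 2269
patient 5: 2269 + 713 = 2982
patient 6: 2982 + 713 = 3695
patient 7: 3695 + 713 = 4408
patient 8: 4408 + 713 = 5121
patient 9: 5121 + 713 = 5834
patient 10: 5834 + 713 = 6547
patient 11: 6547 + 713 = 7260
patient 12: 7260 + 713 = 7973
patient 13: 7973 + 713 = 8686
patient 14: 8686 + 713 = 9399
patient 15: 9399 + 713 = 10112
patient 16: 10112 + 713 = 10825
patient 17: 10825 + 713 = 11538
patient 18: 11538 + 713 = 12251
patient 19: 12251 + 713 = 12964
patient 20: 12964 + 713 = 13677
patient 21: 13677 + 713 = 14390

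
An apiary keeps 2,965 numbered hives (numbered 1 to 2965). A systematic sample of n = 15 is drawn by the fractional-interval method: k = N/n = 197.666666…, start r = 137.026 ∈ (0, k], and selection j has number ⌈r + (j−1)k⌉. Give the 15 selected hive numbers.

j=1: r + 0k = 137.026 → ⌈·⌉ = 138
j=2: r + 1k = 334.692666… → ⌈·⌉ = 335
j=3: r + 2k = 532.359333… → ⌈·⌉ = 533
j=4: r + 3k = 730.026 → ⌈·⌉ = 731
j=5: r + 4k = 927.692666… → ⌈·⌉ = 928
j=6: r + 5k = 1125.359333… → ⌈·⌉ = 1126
j=7: r + 6k = 1323.026 → ⌈·⌉ = 1324
j=8: r + 7k = 1520.692666… → ⌈·⌉ = 1521
j=9: r + 8k = 1718.359333… → ⌈·⌉ = 1719
j=10: r + 9k = 1916.026 → ⌈·⌉ = 1917
j=11: r + 10k = 2113.692666… → ⌈·⌉ = 2114
j=12: r + 11k = 2311.359333… → ⌈·⌉ = 2312
j=13: r + 12k = 2509.026 → ⌈·⌉ = 2510
j=14: r + 13k = 2706.692666… → ⌈·⌉ = 2707
j=15: r + 14k = 2904.359333… → ⌈·⌉ = 2905

138, 335, 533, 731, 928, 1126, 1324, 1521, 1719, 1917, 2114, 2312, 2510, 2707, 2905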